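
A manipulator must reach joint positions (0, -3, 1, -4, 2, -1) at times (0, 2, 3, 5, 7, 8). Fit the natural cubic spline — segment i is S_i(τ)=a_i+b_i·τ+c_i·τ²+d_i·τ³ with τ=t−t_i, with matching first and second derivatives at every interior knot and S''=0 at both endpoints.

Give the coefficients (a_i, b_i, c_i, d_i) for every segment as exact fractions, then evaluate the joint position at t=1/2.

  seg 0: a=0 b=-2743/698 c=0 d=212/349
  seg 1: a=-3 b=2345/698 c=1272/349 d=-2097/698
  seg 2: a=1 b=571/349 c=-3747/698 d=4607/2792
  seg 3: a=-4 b=-25/698 c=6327/1396 d=-526/349
  seg 4: a=2 b=5/698 c=-6297/1396 d=2099/1396
S(1/2) = -2637/1396

Δ: Δ0=-3/2, Δ1=4, Δ2=-5/2, Δ3=3, Δ4=-3
row 1: diag=6, rhs=33; c'=1/6, d'=11/2
row 2: denom=6−1·1/6=35/6; d'=(-39−1·11/2)/(35/6)=-267/35
row 3: denom=8−2·12/35=256/35; d'=(33−2·-267/35)/(256/35)=1689/256
row 4: denom=6−2·35/128=349/64; d'=(-36−2·1689/256)/(349/64)=-6297/698
back: M4=-6297/698
back: M3=1689/256−35/128·-6297/698=6327/698
back: M2=-267/35−12/35·6327/698=-3747/349
back: M1=11/2−1/6·-3747/349=2544/349
M: M0=0, M1=2544/349, M2=-3747/349, M3=6327/698, M4=-6297/698, M5=0
seg 0: a=0, c=M0/2=0, d=(M1−M0)/(6·2)=212/349, b=Δ0−h0·(2M0+M1)/6=-2743/698
seg 1: a=-3, c=M1/2=1272/349, d=(M2−M1)/(6·1)=-2097/698, b=Δ1−h1·(2M1+M2)/6=2345/698
seg 2: a=1, c=M2/2=-3747/698, d=(M3−M2)/(6·2)=4607/2792, b=Δ2−h2·(2M2+M3)/6=571/349
seg 3: a=-4, c=M3/2=6327/1396, d=(M4−M3)/(6·2)=-526/349, b=Δ3−h3·(2M3+M4)/6=-25/698
seg 4: a=2, c=M4/2=-6297/1396, d=(M5−M4)/(6·1)=2099/1396, b=Δ4−h4·(2M4+M5)/6=5/698
t_q=1/2 → seg 0, τ=1/2; S=0+-2743/698·τ+0·τ²+212/349·τ³=-2637/1396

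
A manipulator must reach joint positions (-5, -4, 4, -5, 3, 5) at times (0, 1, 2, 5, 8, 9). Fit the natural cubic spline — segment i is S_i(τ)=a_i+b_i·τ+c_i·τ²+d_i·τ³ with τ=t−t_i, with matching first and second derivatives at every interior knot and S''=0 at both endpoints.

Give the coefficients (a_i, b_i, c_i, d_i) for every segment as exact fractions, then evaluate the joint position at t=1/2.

  seg 0: a=-5 b=-278/219 c=0 d=497/219
  seg 1: a=-4 b=1213/219 c=497/73 d=-952/219
  seg 2: a=4 b=1339/219 c=-455/73 d=2099/1971
  seg 3: a=-5 b=-554/219 c=734/219 d=-1064/1971
  seg 4: a=3 b=658/219 c=-110/73 d=110/219
S(1/2) = -3125/584

Δ: Δ0=1, Δ1=8, Δ2=-3, Δ3=8/3, Δ4=2
row 1: diag=4, rhs=42; c'=1/4, d'=21/2
row 2: denom=8−1·1/4=31/4; d'=(-66−1·21/2)/(31/4)=-306/31
row 3: denom=12−3·12/31=336/31; d'=(34−3·-306/31)/(336/31)=493/84
row 4: denom=8−3·31/112=803/112; d'=(-4−3·493/84)/(803/112)=-220/73
back: M4=-220/73
back: M3=493/84−31/112·-220/73=1468/219
back: M2=-306/31−12/31·1468/219=-910/73
back: M1=21/2−1/4·-910/73=994/73
M: M0=0, M1=994/73, M2=-910/73, M3=1468/219, M4=-220/73, M5=0
seg 0: a=-5, c=M0/2=0, d=(M1−M0)/(6·1)=497/219, b=Δ0−h0·(2M0+M1)/6=-278/219
seg 1: a=-4, c=M1/2=497/73, d=(M2−M1)/(6·1)=-952/219, b=Δ1−h1·(2M1+M2)/6=1213/219
seg 2: a=4, c=M2/2=-455/73, d=(M3−M2)/(6·3)=2099/1971, b=Δ2−h2·(2M2+M3)/6=1339/219
seg 3: a=-5, c=M3/2=734/219, d=(M4−M3)/(6·3)=-1064/1971, b=Δ3−h3·(2M3+M4)/6=-554/219
seg 4: a=3, c=M4/2=-110/73, d=(M5−M4)/(6·1)=110/219, b=Δ4−h4·(2M4+M5)/6=658/219
t_q=1/2 → seg 0, τ=1/2; S=-5+-278/219·τ+0·τ²+497/219·τ³=-3125/584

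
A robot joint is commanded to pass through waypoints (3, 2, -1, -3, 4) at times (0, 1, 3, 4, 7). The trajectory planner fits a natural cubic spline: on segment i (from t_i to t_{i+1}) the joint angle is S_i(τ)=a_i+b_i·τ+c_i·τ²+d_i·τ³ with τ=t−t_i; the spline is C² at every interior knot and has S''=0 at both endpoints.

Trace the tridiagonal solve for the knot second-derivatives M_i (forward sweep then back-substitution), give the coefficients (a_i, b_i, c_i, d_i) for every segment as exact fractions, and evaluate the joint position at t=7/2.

  seg 0: a=3 b=-1459/1500 c=0 d=-41/1500
  seg 1: a=2 b=-791/750 c=-41/500 d=-211/3000
  seg 2: a=-1 b=-167/75 c=-63/125 d=274/375
  seg 3: a=-3 b=-391/375 c=211/125 d=-211/1125
S(7/2) = -537/250

Δ: Δ0=-1, Δ1=-3/2, Δ2=-2, Δ3=7/3
row 1: diag=6, rhs=-3; c'=1/3, d'=-1/2
row 2: denom=6−2·1/3=16/3; d'=(-3−2·-1/2)/(16/3)=-3/8
row 3: denom=8−1·3/16=125/16; d'=(26−1·-3/8)/(125/16)=422/125
back: M3=422/125
back: M2=-3/8−3/16·422/125=-126/125
back: M1=-1/2−1/3·-126/125=-41/250
M: M0=0, M1=-41/250, M2=-126/125, M3=422/125, M4=0
seg 0: a=3, c=M0/2=0, d=(M1−M0)/(6·1)=-41/1500, b=Δ0−h0·(2M0+M1)/6=-1459/1500
seg 1: a=2, c=M1/2=-41/500, d=(M2−M1)/(6·2)=-211/3000, b=Δ1−h1·(2M1+M2)/6=-791/750
seg 2: a=-1, c=M2/2=-63/125, d=(M3−M2)/(6·1)=274/375, b=Δ2−h2·(2M2+M3)/6=-167/75
seg 3: a=-3, c=M3/2=211/125, d=(M4−M3)/(6·3)=-211/1125, b=Δ3−h3·(2M3+M4)/6=-391/375
t_q=7/2 → seg 2, τ=1/2; S=-1+-167/75·τ+-63/125·τ²+274/375·τ³=-537/250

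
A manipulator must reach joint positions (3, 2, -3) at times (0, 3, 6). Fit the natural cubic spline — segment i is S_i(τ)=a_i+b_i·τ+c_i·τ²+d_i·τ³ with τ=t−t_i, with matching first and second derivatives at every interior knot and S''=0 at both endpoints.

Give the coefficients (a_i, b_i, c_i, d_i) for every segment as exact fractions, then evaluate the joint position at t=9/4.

Δ: Δ0=-1/3, Δ1=-5/3
row 1: diag=12, rhs=-8; c'=1/4, d'=-2/3
back: M1=-2/3
M: M0=0, M1=-2/3, M2=0
seg 0: a=3, c=M0/2=0, d=(M1−M0)/(6·3)=-1/27, b=Δ0−h0·(2M0+M1)/6=0
seg 1: a=2, c=M1/2=-1/3, d=(M2−M1)/(6·3)=1/27, b=Δ1−h1·(2M1+M2)/6=-1
t_q=9/4 → seg 0, τ=9/4; S=3+0·τ+0·τ²+-1/27·τ³=165/64

  seg 0: a=3 b=0 c=0 d=-1/27
  seg 1: a=2 b=-1 c=-1/3 d=1/27
S(9/4) = 165/64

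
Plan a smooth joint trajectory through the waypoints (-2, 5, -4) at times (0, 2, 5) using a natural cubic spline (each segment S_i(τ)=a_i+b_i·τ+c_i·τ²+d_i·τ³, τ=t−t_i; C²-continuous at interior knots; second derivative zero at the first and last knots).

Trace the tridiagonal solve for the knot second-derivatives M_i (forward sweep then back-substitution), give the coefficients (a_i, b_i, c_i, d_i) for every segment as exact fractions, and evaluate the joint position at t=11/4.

  seg 0: a=-2 b=24/5 c=0 d=-13/40
  seg 1: a=5 b=9/10 c=-39/20 d=13/60
S(11/4) = 5977/1280

Δ: Δ0=7/2, Δ1=-3
row 1: diag=10, rhs=-39; c'=3/10, d'=-39/10
back: M1=-39/10
M: M0=0, M1=-39/10, M2=0
seg 0: a=-2, c=M0/2=0, d=(M1−M0)/(6·2)=-13/40, b=Δ0−h0·(2M0+M1)/6=24/5
seg 1: a=5, c=M1/2=-39/20, d=(M2−M1)/(6·3)=13/60, b=Δ1−h1·(2M1+M2)/6=9/10
t_q=11/4 → seg 1, τ=3/4; S=5+9/10·τ+-39/20·τ²+13/60·τ³=5977/1280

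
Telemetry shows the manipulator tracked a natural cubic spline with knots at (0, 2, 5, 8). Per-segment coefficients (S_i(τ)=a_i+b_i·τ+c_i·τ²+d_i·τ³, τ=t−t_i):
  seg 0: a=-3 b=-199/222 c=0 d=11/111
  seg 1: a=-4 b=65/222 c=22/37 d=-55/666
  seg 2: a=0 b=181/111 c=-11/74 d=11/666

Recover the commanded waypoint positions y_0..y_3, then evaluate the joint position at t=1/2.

y_0=-3 y_1=-4 y_2=0 y_3=4
S(1/2) = -1017/296

y_0 = S_0(0) = a_0 = -3
y_1 = S_1(0) = a_1 = -4
y_2 = S_2(0) = a_2 = 0
y_3 = S_2(3) = 4
t_q=1/2 is in segment 0 (τ=1/2); S_0(τ)=-1017/296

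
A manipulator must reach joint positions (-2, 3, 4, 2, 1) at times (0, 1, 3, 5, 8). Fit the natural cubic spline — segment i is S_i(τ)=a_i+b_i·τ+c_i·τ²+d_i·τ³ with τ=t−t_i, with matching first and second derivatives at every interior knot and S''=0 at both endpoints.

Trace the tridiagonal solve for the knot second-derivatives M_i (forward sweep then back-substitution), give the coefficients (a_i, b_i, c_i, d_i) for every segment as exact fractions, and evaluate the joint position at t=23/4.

Δ: Δ0=5, Δ1=1/2, Δ2=-1, Δ3=-1/3
row 1: diag=6, rhs=-27; c'=1/3, d'=-9/2
row 2: denom=8−2·1/3=22/3; d'=(-9−2·-9/2)/(22/3)=0
row 3: denom=10−2·3/11=104/11; d'=(4−2·0)/(104/11)=11/26
back: M3=11/26
back: M2=0−3/11·11/26=-3/26
back: M1=-9/2−1/3·-3/26=-58/13
M: M0=0, M1=-58/13, M2=-3/26, M3=11/26, M4=0
seg 0: a=-2, c=M0/2=0, d=(M1−M0)/(6·1)=-29/39, b=Δ0−h0·(2M0+M1)/6=224/39
seg 1: a=3, c=M1/2=-29/13, d=(M2−M1)/(6·2)=113/312, b=Δ1−h1·(2M1+M2)/6=137/39
seg 2: a=4, c=M2/2=-3/52, d=(M3−M2)/(6·2)=7/156, b=Δ2−h2·(2M2+M3)/6=-83/78
seg 3: a=2, c=M3/2=11/52, d=(M4−M3)/(6·3)=-11/468, b=Δ3−h3·(2M3+M4)/6=-59/78
t_q=23/4 → seg 3, τ=3/4; S=2+-59/78·τ+11/52·τ²+-11/468·τ³=5131/3328

  seg 0: a=-2 b=224/39 c=0 d=-29/39
  seg 1: a=3 b=137/39 c=-29/13 d=113/312
  seg 2: a=4 b=-83/78 c=-3/52 d=7/156
  seg 3: a=2 b=-59/78 c=11/52 d=-11/468
S(23/4) = 5131/3328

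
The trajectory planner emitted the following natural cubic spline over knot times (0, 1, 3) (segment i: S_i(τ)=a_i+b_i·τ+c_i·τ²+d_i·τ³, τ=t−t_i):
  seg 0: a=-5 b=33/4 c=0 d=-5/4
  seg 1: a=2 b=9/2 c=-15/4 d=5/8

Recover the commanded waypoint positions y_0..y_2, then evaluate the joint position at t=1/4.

y_0=-5 y_1=2 y_2=1
S(1/4) = -757/256

y_0 = S_0(0) = a_0 = -5
y_1 = S_1(0) = a_1 = 2
y_2 = S_1(2) = 1
t_q=1/4 is in segment 0 (τ=1/4); S_0(τ)=-757/256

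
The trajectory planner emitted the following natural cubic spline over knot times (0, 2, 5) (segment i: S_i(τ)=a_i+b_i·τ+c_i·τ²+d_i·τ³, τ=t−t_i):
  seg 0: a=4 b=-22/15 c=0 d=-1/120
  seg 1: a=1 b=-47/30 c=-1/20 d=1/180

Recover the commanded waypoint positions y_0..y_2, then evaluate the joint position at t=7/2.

y_0=4 y_1=1 y_2=-4
S(7/2) = -231/160

y_0 = S_0(0) = a_0 = 4
y_1 = S_1(0) = a_1 = 1
y_2 = S_1(3) = -4
t_q=7/2 is in segment 1 (τ=3/2); S_1(τ)=-231/160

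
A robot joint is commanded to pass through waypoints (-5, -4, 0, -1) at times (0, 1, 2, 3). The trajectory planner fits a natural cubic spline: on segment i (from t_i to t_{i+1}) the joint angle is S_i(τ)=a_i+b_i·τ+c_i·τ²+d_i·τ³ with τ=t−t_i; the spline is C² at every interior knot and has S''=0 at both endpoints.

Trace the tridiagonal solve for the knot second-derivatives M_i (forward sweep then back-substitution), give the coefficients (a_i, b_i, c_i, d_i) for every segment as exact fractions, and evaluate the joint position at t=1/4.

Δ: Δ0=1, Δ1=4, Δ2=-1
row 1: diag=4, rhs=18; c'=1/4, d'=9/2
row 2: denom=4−1·1/4=15/4; d'=(-30−1·9/2)/(15/4)=-46/5
back: M2=-46/5
back: M1=9/2−1/4·-46/5=34/5
M: M0=0, M1=34/5, M2=-46/5, M3=0
seg 0: a=-5, c=M0/2=0, d=(M1−M0)/(6·1)=17/15, b=Δ0−h0·(2M0+M1)/6=-2/15
seg 1: a=-4, c=M1/2=17/5, d=(M2−M1)/(6·1)=-8/3, b=Δ1−h1·(2M1+M2)/6=49/15
seg 2: a=0, c=M2/2=-23/5, d=(M3−M2)/(6·1)=23/15, b=Δ2−h2·(2M2+M3)/6=31/15
t_q=1/4 → seg 0, τ=1/4; S=-5+-2/15·τ+0·τ²+17/15·τ³=-321/64

  seg 0: a=-5 b=-2/15 c=0 d=17/15
  seg 1: a=-4 b=49/15 c=17/5 d=-8/3
  seg 2: a=0 b=31/15 c=-23/5 d=23/15
S(1/4) = -321/64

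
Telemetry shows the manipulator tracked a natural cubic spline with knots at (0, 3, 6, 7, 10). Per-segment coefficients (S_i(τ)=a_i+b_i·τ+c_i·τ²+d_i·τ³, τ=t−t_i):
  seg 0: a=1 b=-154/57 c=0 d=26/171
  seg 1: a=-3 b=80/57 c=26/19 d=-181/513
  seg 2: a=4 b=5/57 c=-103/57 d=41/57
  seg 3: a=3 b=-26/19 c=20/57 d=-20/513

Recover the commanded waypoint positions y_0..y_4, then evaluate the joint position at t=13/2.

y_0 = S_0(0) = a_0 = 1
y_1 = S_1(0) = a_1 = -3
y_2 = S_2(0) = a_2 = 4
y_3 = S_3(0) = a_3 = 3
y_4 = S_3(3) = 1
t_q=13/2 is in segment 2 (τ=1/2); S_2(τ)=1679/456

y_0=1 y_1=-3 y_2=4 y_3=3 y_4=1
S(13/2) = 1679/456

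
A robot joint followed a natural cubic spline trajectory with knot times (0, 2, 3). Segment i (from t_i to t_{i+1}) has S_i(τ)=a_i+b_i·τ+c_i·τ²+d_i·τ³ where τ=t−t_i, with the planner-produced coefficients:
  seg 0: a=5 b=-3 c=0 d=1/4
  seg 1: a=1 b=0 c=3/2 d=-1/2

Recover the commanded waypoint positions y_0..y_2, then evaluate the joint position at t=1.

y_0=5 y_1=1 y_2=2
S(1) = 9/4

y_0 = S_0(0) = a_0 = 5
y_1 = S_1(0) = a_1 = 1
y_2 = S_1(1) = 2
t_q=1 is in segment 0 (τ=1); S_0(τ)=9/4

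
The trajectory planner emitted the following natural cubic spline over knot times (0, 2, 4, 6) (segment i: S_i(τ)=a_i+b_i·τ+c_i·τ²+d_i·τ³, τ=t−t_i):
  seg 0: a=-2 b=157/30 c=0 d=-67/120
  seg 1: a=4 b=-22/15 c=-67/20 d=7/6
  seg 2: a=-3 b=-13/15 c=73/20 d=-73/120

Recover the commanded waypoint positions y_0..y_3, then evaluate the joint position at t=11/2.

y_0=-2 y_1=4 y_2=-3 y_3=5
S(11/2) = 119/64

y_0 = S_0(0) = a_0 = -2
y_1 = S_1(0) = a_1 = 4
y_2 = S_2(0) = a_2 = -3
y_3 = S_2(2) = 5
t_q=11/2 is in segment 2 (τ=3/2); S_2(τ)=119/64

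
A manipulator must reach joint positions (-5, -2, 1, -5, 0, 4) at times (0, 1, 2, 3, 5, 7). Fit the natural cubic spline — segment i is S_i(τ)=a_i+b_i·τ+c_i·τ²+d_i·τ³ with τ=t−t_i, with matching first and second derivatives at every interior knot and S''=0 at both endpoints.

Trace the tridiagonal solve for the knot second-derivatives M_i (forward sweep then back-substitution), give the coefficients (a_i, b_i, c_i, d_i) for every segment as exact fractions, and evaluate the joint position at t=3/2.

Δ: Δ0=3, Δ1=3, Δ2=-6, Δ3=5/2, Δ4=2
row 1: diag=4, rhs=0; c'=1/4, d'=0
row 2: denom=4−1·1/4=15/4; d'=(-54−1·0)/(15/4)=-72/5
row 3: denom=6−1·4/15=86/15; d'=(51−1·-72/5)/(86/15)=981/86
row 4: denom=8−2·15/43=314/43; d'=(-3−2·981/86)/(314/43)=-555/157
back: M4=-555/157
back: M3=981/86−15/43·-555/157=3969/314
back: M2=-72/5−4/15·3969/314=-2790/157
back: M1=0−1/4·-2790/157=1395/314
M: M0=0, M1=1395/314, M2=-2790/157, M3=3969/314, M4=-555/157, M5=0
seg 0: a=-5, c=M0/2=0, d=(M1−M0)/(6·1)=465/628, b=Δ0−h0·(2M0+M1)/6=1419/628
seg 1: a=-2, c=M1/2=1395/628, d=(M2−M1)/(6·1)=-2325/628, b=Δ1−h1·(2M1+M2)/6=1407/314
seg 2: a=1, c=M2/2=-1395/157, d=(M3−M2)/(6·1)=3183/628, b=Δ2−h2·(2M2+M3)/6=-1371/628
seg 3: a=-5, c=M3/2=3969/628, d=(M4−M3)/(6·2)=-1693/1256, b=Δ3−h3·(2M3+M4)/6=-1491/314
seg 4: a=0, c=M4/2=-555/314, d=(M5−M4)/(6·2)=185/628, b=Δ4−h4·(2M4+M5)/6=684/157
t_q=3/2 → seg 1, τ=1/2; S=-2+1407/314·τ+1395/628·τ²+-2325/628·τ³=1673/5024

  seg 0: a=-5 b=1419/628 c=0 d=465/628
  seg 1: a=-2 b=1407/314 c=1395/628 d=-2325/628
  seg 2: a=1 b=-1371/628 c=-1395/157 d=3183/628
  seg 3: a=-5 b=-1491/314 c=3969/628 d=-1693/1256
  seg 4: a=0 b=684/157 c=-555/314 d=185/628
S(3/2) = 1673/5024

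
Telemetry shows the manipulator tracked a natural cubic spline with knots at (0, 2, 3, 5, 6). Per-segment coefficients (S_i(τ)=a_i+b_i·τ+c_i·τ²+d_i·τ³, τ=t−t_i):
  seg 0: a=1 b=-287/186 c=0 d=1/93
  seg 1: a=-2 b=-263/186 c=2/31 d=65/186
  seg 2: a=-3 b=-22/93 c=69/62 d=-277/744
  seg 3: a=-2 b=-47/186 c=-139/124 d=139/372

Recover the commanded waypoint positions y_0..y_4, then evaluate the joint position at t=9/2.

y_0 = S_0(0) = a_0 = 1
y_1 = S_1(0) = a_1 = -2
y_2 = S_2(0) = a_2 = -3
y_3 = S_3(0) = a_3 = -2
y_4 = S_3(1) = -3
t_q=9/2 is in segment 2 (τ=3/2); S_2(τ)=-4181/1984

y_0=1 y_1=-2 y_2=-3 y_3=-2 y_4=-3
S(9/2) = -4181/1984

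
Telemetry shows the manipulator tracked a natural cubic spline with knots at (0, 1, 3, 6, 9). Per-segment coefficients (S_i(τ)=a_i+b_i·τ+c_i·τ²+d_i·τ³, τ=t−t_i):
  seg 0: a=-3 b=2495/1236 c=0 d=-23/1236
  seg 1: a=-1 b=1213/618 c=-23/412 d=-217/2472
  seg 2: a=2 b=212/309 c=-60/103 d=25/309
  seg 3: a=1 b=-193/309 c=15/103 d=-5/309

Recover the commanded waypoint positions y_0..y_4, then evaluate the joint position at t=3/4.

y_0=-3 y_1=-1 y_2=2 y_3=1 y_4=0
S(3/4) = -39391/26368

y_0 = S_0(0) = a_0 = -3
y_1 = S_1(0) = a_1 = -1
y_2 = S_2(0) = a_2 = 2
y_3 = S_3(0) = a_3 = 1
y_4 = S_3(3) = 0
t_q=3/4 is in segment 0 (τ=3/4); S_0(τ)=-39391/26368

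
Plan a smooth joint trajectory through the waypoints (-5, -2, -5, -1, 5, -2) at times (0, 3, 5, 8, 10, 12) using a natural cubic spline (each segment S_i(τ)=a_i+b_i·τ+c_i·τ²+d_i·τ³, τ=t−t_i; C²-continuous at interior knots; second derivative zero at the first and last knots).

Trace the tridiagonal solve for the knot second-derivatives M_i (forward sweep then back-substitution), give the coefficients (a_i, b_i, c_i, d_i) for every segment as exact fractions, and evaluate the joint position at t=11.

Δ: Δ0=1, Δ1=-3/2, Δ2=4/3, Δ3=3, Δ4=-7/2
row 1: diag=10, rhs=-15; c'=1/5, d'=-3/2
row 2: denom=10−2·1/5=48/5; d'=(17−2·-3/2)/(48/5)=25/12
row 3: denom=10−3·5/16=145/16; d'=(10−3·25/12)/(145/16)=12/29
row 4: denom=8−2·32/145=1096/145; d'=(-39−2·12/29)/(1096/145)=-5775/1096
back: M4=-5775/1096
back: M3=12/29−32/145·-5775/1096=216/137
back: M2=25/12−5/16·216/137=2615/1644
back: M1=-3/2−1/5·2615/1644=-2989/1644
M: M0=0, M1=-2989/1644, M2=2615/1644, M3=216/137, M4=-5775/1096, M5=0
seg 0: a=-5, c=M0/2=0, d=(M1−M0)/(6·3)=-2989/29592, b=Δ0−h0·(2M0+M1)/6=6277/3288
seg 1: a=-2, c=M1/2=-2989/3288, d=(M2−M1)/(6·2)=467/1644, b=Δ1−h1·(2M1+M2)/6=-1345/1644
seg 2: a=-5, c=M2/2=2615/3288, d=(M3−M2)/(6·3)=-23/29592, b=Δ2−h2·(2M2+M3)/6=-573/548
seg 3: a=-1, c=M3/2=108/137, d=(M4−M3)/(6·2)=-2501/4384, b=Δ3−h3·(2M3+M4)/6=4061/1096
seg 4: a=5, c=M4/2=-5775/2192, d=(M5−M4)/(6·2)=1925/4384, b=Δ4−h4·(2M4+M5)/6=7/548
t_q=11 → seg 4, τ=1; S=5+7/548·τ+-5775/2192·τ²+1925/4384·τ³=12351/4384

  seg 0: a=-5 b=6277/3288 c=0 d=-2989/29592
  seg 1: a=-2 b=-1345/1644 c=-2989/3288 d=467/1644
  seg 2: a=-5 b=-573/548 c=2615/3288 d=-23/29592
  seg 3: a=-1 b=4061/1096 c=108/137 d=-2501/4384
  seg 4: a=5 b=7/548 c=-5775/2192 d=1925/4384
S(11) = 12351/4384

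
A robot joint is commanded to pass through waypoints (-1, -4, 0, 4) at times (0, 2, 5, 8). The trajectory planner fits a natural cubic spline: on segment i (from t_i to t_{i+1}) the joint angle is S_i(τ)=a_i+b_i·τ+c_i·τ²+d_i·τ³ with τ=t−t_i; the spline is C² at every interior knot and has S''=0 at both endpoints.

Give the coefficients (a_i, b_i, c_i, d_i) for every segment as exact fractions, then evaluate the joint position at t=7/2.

  seg 0: a=-1 b=-469/222 c=0 d=17/111
  seg 1: a=-4 b=-61/222 c=34/37 d=-85/666
  seg 2: a=0 b=199/111 c=-17/74 d=17/666
S(7/2) = -1643/592

Δ: Δ0=-3/2, Δ1=4/3, Δ2=4/3
row 1: diag=10, rhs=17; c'=3/10, d'=17/10
row 2: denom=12−3·3/10=111/10; d'=(0−3·17/10)/(111/10)=-17/37
back: M2=-17/37
back: M1=17/10−3/10·-17/37=68/37
M: M0=0, M1=68/37, M2=-17/37, M3=0
seg 0: a=-1, c=M0/2=0, d=(M1−M0)/(6·2)=17/111, b=Δ0−h0·(2M0+M1)/6=-469/222
seg 1: a=-4, c=M1/2=34/37, d=(M2−M1)/(6·3)=-85/666, b=Δ1−h1·(2M1+M2)/6=-61/222
seg 2: a=0, c=M2/2=-17/74, d=(M3−M2)/(6·3)=17/666, b=Δ2−h2·(2M2+M3)/6=199/111
t_q=7/2 → seg 1, τ=3/2; S=-4+-61/222·τ+34/37·τ²+-85/666·τ³=-1643/592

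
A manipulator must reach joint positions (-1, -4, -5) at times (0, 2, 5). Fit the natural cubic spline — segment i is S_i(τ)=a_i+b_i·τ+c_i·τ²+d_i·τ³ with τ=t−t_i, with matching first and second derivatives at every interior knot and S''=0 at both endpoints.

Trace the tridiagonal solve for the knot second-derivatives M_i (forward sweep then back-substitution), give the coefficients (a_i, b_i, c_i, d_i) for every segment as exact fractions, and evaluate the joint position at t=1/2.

Δ: Δ0=-3/2, Δ1=-1/3
row 1: diag=10, rhs=7; c'=3/10, d'=7/10
back: M1=7/10
M: M0=0, M1=7/10, M2=0
seg 0: a=-1, c=M0/2=0, d=(M1−M0)/(6·2)=7/120, b=Δ0−h0·(2M0+M1)/6=-26/15
seg 1: a=-4, c=M1/2=7/20, d=(M2−M1)/(6·3)=-7/180, b=Δ1−h1·(2M1+M2)/6=-31/30
t_q=1/2 → seg 0, τ=1/2; S=-1+-26/15·τ+0·τ²+7/120·τ³=-119/64

  seg 0: a=-1 b=-26/15 c=0 d=7/120
  seg 1: a=-4 b=-31/30 c=7/20 d=-7/180
S(1/2) = -119/64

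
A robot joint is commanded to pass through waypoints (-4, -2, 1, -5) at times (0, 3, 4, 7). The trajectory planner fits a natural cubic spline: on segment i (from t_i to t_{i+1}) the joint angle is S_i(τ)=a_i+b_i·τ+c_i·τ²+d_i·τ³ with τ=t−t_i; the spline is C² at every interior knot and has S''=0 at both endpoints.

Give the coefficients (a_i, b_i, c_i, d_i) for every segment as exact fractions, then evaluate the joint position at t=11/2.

  seg 0: a=-4 b=-29/63 c=0 d=71/567
  seg 1: a=-2 b=184/63 c=71/63 d=-22/21
  seg 2: a=1 b=128/63 c=-127/63 d=127/567
S(11/2) = 15/56

Δ: Δ0=2/3, Δ1=3, Δ2=-2
row 1: diag=8, rhs=14; c'=1/8, d'=7/4
row 2: denom=8−1·1/8=63/8; d'=(-30−1·7/4)/(63/8)=-254/63
back: M2=-254/63
back: M1=7/4−1/8·-254/63=142/63
M: M0=0, M1=142/63, M2=-254/63, M3=0
seg 0: a=-4, c=M0/2=0, d=(M1−M0)/(6·3)=71/567, b=Δ0−h0·(2M0+M1)/6=-29/63
seg 1: a=-2, c=M1/2=71/63, d=(M2−M1)/(6·1)=-22/21, b=Δ1−h1·(2M1+M2)/6=184/63
seg 2: a=1, c=M2/2=-127/63, d=(M3−M2)/(6·3)=127/567, b=Δ2−h2·(2M2+M3)/6=128/63
t_q=11/2 → seg 2, τ=3/2; S=1+128/63·τ+-127/63·τ²+127/567·τ³=15/56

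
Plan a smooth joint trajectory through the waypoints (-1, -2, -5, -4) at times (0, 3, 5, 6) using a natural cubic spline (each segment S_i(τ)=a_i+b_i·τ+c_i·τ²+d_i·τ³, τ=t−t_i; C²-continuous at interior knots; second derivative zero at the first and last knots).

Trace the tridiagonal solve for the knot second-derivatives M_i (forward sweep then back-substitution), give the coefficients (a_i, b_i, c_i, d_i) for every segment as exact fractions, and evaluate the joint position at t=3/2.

Δ: Δ0=-1/3, Δ1=-3/2, Δ2=1
row 1: diag=10, rhs=-7; c'=1/5, d'=-7/10
row 2: denom=6−2·1/5=28/5; d'=(15−2·-7/10)/(28/5)=41/14
back: M2=41/14
back: M1=-7/10−1/5·41/14=-9/7
M: M0=0, M1=-9/7, M2=41/14, M3=0
seg 0: a=-1, c=M0/2=0, d=(M1−M0)/(6·3)=-1/14, b=Δ0−h0·(2M0+M1)/6=13/42
seg 1: a=-2, c=M1/2=-9/14, d=(M2−M1)/(6·2)=59/168, b=Δ1−h1·(2M1+M2)/6=-34/21
seg 2: a=-5, c=M2/2=41/28, d=(M3−M2)/(6·1)=-41/84, b=Δ2−h2·(2M2+M3)/6=1/42
t_q=3/2 → seg 0, τ=3/2; S=-1+13/42·τ+0·τ²+-1/14·τ³=-87/112

  seg 0: a=-1 b=13/42 c=0 d=-1/14
  seg 1: a=-2 b=-34/21 c=-9/14 d=59/168
  seg 2: a=-5 b=1/42 c=41/28 d=-41/84
S(3/2) = -87/112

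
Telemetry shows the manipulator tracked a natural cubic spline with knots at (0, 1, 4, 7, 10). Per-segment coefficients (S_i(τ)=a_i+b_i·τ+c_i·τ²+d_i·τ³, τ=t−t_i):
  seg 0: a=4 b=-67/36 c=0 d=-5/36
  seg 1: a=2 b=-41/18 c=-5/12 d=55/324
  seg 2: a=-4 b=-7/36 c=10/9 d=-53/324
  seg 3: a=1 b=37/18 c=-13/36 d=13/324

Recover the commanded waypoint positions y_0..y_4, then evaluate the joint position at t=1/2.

y_0=4 y_1=2 y_2=-4 y_3=1 y_4=5
S(1/2) = 293/96

y_0 = S_0(0) = a_0 = 4
y_1 = S_1(0) = a_1 = 2
y_2 = S_2(0) = a_2 = -4
y_3 = S_3(0) = a_3 = 1
y_4 = S_3(3) = 5
t_q=1/2 is in segment 0 (τ=1/2); S_0(τ)=293/96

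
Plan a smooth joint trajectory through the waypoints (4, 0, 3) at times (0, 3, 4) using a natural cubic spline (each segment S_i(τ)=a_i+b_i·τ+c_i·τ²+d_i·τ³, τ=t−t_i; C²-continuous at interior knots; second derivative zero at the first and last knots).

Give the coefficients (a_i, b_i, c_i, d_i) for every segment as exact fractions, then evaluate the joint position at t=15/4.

Δ: Δ0=-4/3, Δ1=3
row 1: diag=8, rhs=26; c'=1/8, d'=13/4
back: M1=13/4
M: M0=0, M1=13/4, M2=0
seg 0: a=4, c=M0/2=0, d=(M1−M0)/(6·3)=13/72, b=Δ0−h0·(2M0+M1)/6=-71/24
seg 1: a=0, c=M1/2=13/8, d=(M2−M1)/(6·1)=-13/24, b=Δ1−h1·(2M1+M2)/6=23/12
t_q=15/4 → seg 1, τ=3/4; S=0+23/12·τ+13/8·τ²+-13/24·τ³=1087/512

  seg 0: a=4 b=-71/24 c=0 d=13/72
  seg 1: a=0 b=23/12 c=13/8 d=-13/24
S(15/4) = 1087/512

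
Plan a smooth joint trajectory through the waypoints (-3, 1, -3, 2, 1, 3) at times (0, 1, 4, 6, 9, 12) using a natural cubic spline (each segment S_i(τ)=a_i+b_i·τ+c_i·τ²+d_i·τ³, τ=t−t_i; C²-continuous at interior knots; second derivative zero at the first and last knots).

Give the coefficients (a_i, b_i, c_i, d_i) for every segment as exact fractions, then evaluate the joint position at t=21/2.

  seg 0: a=-3 b=24767/4998 c=0 d=-4775/4998
  seg 1: a=1 b=5221/2499 c=-4775/1666 d=8623/14994
  seg 2: a=-3 b=2099/4998 c=1924/833 d=-3173/4998
  seg 3: a=2 b=1457/714 c=-1249/833 d=3539/14994
  seg 4: a=1 b=-1457/2499 c=1041/1666 d=-347/4998
S(21/2) = 17287/13328

Δ: Δ0=4, Δ1=-4/3, Δ2=5/2, Δ3=-1/3, Δ4=2/3
row 1: diag=8, rhs=-32; c'=3/8, d'=-4
row 2: denom=10−3·3/8=71/8; d'=(23−3·-4)/(71/8)=280/71
row 3: denom=10−2·16/71=678/71; d'=(-17−2·280/71)/(678/71)=-589/226
row 4: denom=12−3·71/226=2499/226; d'=(6−3·-589/226)/(2499/226)=1041/833
back: M4=1041/833
back: M3=-589/226−71/226·1041/833=-2498/833
back: M2=280/71−16/71·-2498/833=3848/833
back: M1=-4−3/8·3848/833=-4775/833
M: M0=0, M1=-4775/833, M2=3848/833, M3=-2498/833, M4=1041/833, M5=0
seg 0: a=-3, c=M0/2=0, d=(M1−M0)/(6·1)=-4775/4998, b=Δ0−h0·(2M0+M1)/6=24767/4998
seg 1: a=1, c=M1/2=-4775/1666, d=(M2−M1)/(6·3)=8623/14994, b=Δ1−h1·(2M1+M2)/6=5221/2499
seg 2: a=-3, c=M2/2=1924/833, d=(M3−M2)/(6·2)=-3173/4998, b=Δ2−h2·(2M2+M3)/6=2099/4998
seg 3: a=2, c=M3/2=-1249/833, d=(M4−M3)/(6·3)=3539/14994, b=Δ3−h3·(2M3+M4)/6=1457/714
seg 4: a=1, c=M4/2=1041/1666, d=(M5−M4)/(6·3)=-347/4998, b=Δ4−h4·(2M4+M5)/6=-1457/2499
t_q=21/2 → seg 4, τ=3/2; S=1+-1457/2499·τ+1041/1666·τ²+-347/4998·τ³=17287/13328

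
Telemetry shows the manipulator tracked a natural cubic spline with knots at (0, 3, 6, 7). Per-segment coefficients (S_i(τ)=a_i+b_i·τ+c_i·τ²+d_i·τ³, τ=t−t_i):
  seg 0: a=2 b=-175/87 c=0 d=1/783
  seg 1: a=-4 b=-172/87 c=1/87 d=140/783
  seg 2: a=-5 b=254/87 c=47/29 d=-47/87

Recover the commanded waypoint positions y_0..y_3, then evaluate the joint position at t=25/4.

y_0 = S_0(0) = a_0 = 2
y_1 = S_1(0) = a_1 = -4
y_2 = S_2(0) = a_2 = -5
y_3 = S_2(1) = -1
t_q=25/4 is in segment 2 (τ=1/4); S_2(τ)=-7753/1856

y_0=2 y_1=-4 y_2=-5 y_3=-1
S(25/4) = -7753/1856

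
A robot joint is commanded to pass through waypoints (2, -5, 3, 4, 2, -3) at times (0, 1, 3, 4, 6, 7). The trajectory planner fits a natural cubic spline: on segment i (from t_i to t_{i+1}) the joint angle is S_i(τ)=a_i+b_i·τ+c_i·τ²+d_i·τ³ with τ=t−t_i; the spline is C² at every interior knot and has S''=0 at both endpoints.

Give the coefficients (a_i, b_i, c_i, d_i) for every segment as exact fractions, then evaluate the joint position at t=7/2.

Δ: Δ0=-7, Δ1=4, Δ2=1, Δ3=-1, Δ4=-5
row 1: diag=6, rhs=66; c'=1/3, d'=11
row 2: denom=6−2·1/3=16/3; d'=(-18−2·11)/(16/3)=-15/2
row 3: denom=6−1·3/16=93/16; d'=(-12−1·-15/2)/(93/16)=-24/31
row 4: denom=6−2·32/93=494/93; d'=(-24−2·-24/31)/(494/93)=-1044/247
back: M4=-1044/247
back: M3=-24/31−32/93·-1044/247=168/247
back: M2=-15/2−3/16·168/247=-1884/247
back: M1=11−1/3·-1884/247=3345/247
M: M0=0, M1=3345/247, M2=-1884/247, M3=168/247, M4=-1044/247, M5=0
seg 0: a=2, c=M0/2=0, d=(M1−M0)/(6·1)=1115/494, b=Δ0−h0·(2M0+M1)/6=-4573/494
seg 1: a=-5, c=M1/2=3345/494, d=(M2−M1)/(6·2)=-1743/988, b=Δ1−h1·(2M1+M2)/6=-614/247
seg 2: a=3, c=M2/2=-942/247, d=(M3−M2)/(6·1)=18/13, b=Δ2−h2·(2M2+M3)/6=847/247
seg 3: a=4, c=M3/2=84/247, d=(M4−M3)/(6·2)=-101/247, b=Δ3−h3·(2M3+M4)/6=-11/247
seg 4: a=2, c=M4/2=-522/247, d=(M5−M4)/(6·1)=174/247, b=Δ4−h4·(2M4+M5)/6=-887/247
t_q=7/2 → seg 2, τ=1/2; S=3+847/247·τ+-942/247·τ²+18/13·τ³=299/76

  seg 0: a=2 b=-4573/494 c=0 d=1115/494
  seg 1: a=-5 b=-614/247 c=3345/494 d=-1743/988
  seg 2: a=3 b=847/247 c=-942/247 d=18/13
  seg 3: a=4 b=-11/247 c=84/247 d=-101/247
  seg 4: a=2 b=-887/247 c=-522/247 d=174/247
S(7/2) = 299/76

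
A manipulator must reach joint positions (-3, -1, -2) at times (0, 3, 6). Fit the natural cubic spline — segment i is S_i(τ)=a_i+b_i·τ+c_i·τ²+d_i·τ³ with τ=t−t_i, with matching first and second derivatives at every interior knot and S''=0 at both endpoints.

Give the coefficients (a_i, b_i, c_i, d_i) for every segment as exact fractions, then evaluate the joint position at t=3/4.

Δ: Δ0=2/3, Δ1=-1/3
row 1: diag=12, rhs=-6; c'=1/4, d'=-1/2
back: M1=-1/2
M: M0=0, M1=-1/2, M2=0
seg 0: a=-3, c=M0/2=0, d=(M1−M0)/(6·3)=-1/36, b=Δ0−h0·(2M0+M1)/6=11/12
seg 1: a=-1, c=M1/2=-1/4, d=(M2−M1)/(6·3)=1/36, b=Δ1−h1·(2M1+M2)/6=1/6
t_q=3/4 → seg 0, τ=3/4; S=-3+11/12·τ+0·τ²+-1/36·τ³=-595/256

  seg 0: a=-3 b=11/12 c=0 d=-1/36
  seg 1: a=-1 b=1/6 c=-1/4 d=1/36
S(3/4) = -595/256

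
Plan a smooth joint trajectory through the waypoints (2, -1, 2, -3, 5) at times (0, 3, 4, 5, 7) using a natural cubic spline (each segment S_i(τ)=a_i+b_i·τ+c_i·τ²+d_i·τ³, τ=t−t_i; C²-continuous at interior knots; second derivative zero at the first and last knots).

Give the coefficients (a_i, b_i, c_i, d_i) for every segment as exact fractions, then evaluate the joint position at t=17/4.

Δ: Δ0=-1, Δ1=3, Δ2=-5, Δ3=4
row 1: diag=8, rhs=24; c'=1/8, d'=3
row 2: denom=4−1·1/8=31/8; d'=(-48−1·3)/(31/8)=-408/31
row 3: denom=6−1·8/31=178/31; d'=(54−1·-408/31)/(178/31)=1041/89
back: M3=1041/89
back: M2=-408/31−8/31·1041/89=-1440/89
back: M1=3−1/8·-1440/89=447/89
M: M0=0, M1=447/89, M2=-1440/89, M3=1041/89, M4=0
seg 0: a=2, c=M0/2=0, d=(M1−M0)/(6·3)=149/534, b=Δ0−h0·(2M0+M1)/6=-625/178
seg 1: a=-1, c=M1/2=447/178, d=(M2−M1)/(6·1)=-629/178, b=Δ1−h1·(2M1+M2)/6=358/89
seg 2: a=2, c=M2/2=-720/89, d=(M3−M2)/(6·1)=827/178, b=Δ2−h2·(2M2+M3)/6=-277/178
seg 3: a=-3, c=M3/2=1041/178, d=(M4−M3)/(6·2)=-347/356, b=Δ3−h3·(2M3+M4)/6=-338/89
t_q=17/4 → seg 2, τ=1/4; S=2+-277/178·τ+-720/89·τ²+827/178·τ³=13419/11392

  seg 0: a=2 b=-625/178 c=0 d=149/534
  seg 1: a=-1 b=358/89 c=447/178 d=-629/178
  seg 2: a=2 b=-277/178 c=-720/89 d=827/178
  seg 3: a=-3 b=-338/89 c=1041/178 d=-347/356
S(17/4) = 13419/11392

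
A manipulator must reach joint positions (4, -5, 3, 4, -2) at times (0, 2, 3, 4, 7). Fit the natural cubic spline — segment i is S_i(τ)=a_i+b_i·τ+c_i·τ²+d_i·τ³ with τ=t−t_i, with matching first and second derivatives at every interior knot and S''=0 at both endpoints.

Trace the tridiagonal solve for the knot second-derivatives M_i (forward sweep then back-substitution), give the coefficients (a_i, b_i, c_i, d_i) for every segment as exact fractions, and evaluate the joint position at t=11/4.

  seg 0: a=4 b=-841/89 c=0 d=881/712
  seg 1: a=-5 b=961/178 c=2643/356 d=-1717/356
  seg 2: a=3 b=2057/356 c=-627/89 d=807/356
  seg 3: a=4 b=-269/178 c=-87/356 d=29/1068
S(11/4) = 27125/22784

Δ: Δ0=-9/2, Δ1=8, Δ2=1, Δ3=-2
row 1: diag=6, rhs=75; c'=1/6, d'=25/2
row 2: denom=4−1·1/6=23/6; d'=(-42−1·25/2)/(23/6)=-327/23
row 3: denom=8−1·6/23=178/23; d'=(-18−1·-327/23)/(178/23)=-87/178
back: M3=-87/178
back: M2=-327/23−6/23·-87/178=-1254/89
back: M1=25/2−1/6·-1254/89=2643/178
M: M0=0, M1=2643/178, M2=-1254/89, M3=-87/178, M4=0
seg 0: a=4, c=M0/2=0, d=(M1−M0)/(6·2)=881/712, b=Δ0−h0·(2M0+M1)/6=-841/89
seg 1: a=-5, c=M1/2=2643/356, d=(M2−M1)/(6·1)=-1717/356, b=Δ1−h1·(2M1+M2)/6=961/178
seg 2: a=3, c=M2/2=-627/89, d=(M3−M2)/(6·1)=807/356, b=Δ2−h2·(2M2+M3)/6=2057/356
seg 3: a=4, c=M3/2=-87/356, d=(M4−M3)/(6·3)=29/1068, b=Δ3−h3·(2M3+M4)/6=-269/178
t_q=11/4 → seg 1, τ=3/4; S=-5+961/178·τ+2643/356·τ²+-1717/356·τ³=27125/22784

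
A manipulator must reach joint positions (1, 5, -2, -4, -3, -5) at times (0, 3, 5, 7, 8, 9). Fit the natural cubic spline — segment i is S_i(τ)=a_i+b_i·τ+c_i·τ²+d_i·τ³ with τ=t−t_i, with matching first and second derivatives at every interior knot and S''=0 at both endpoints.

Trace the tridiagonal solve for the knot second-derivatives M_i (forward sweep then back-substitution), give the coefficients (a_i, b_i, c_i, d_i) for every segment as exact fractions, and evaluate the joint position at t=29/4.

Δ: Δ0=4/3, Δ1=-7/2, Δ2=-1, Δ3=1, Δ4=-2
row 1: diag=10, rhs=-29; c'=1/5, d'=-29/10
row 2: denom=8−2·1/5=38/5; d'=(15−2·-29/10)/(38/5)=52/19
row 3: denom=6−2·5/19=104/19; d'=(12−2·52/19)/(104/19)=31/26
row 4: denom=4−1·19/104=397/104; d'=(-18−1·31/26)/(397/104)=-1996/397
back: M4=-1996/397
back: M3=31/26−19/104·-1996/397=838/397
back: M2=52/19−5/19·838/397=866/397
back: M1=-29/10−1/5·866/397=-2649/794
M: M0=0, M1=-2649/794, M2=866/397, M3=838/397, M4=-1996/397, M5=0
seg 0: a=1, c=M0/2=0, d=(M1−M0)/(6·3)=-883/4764, b=Δ0−h0·(2M0+M1)/6=14299/4764
seg 1: a=5, c=M1/2=-2649/1588, d=(M2−M1)/(6·2)=4381/9528, b=Δ1−h1·(2M1+M2)/6=-4771/2382
seg 2: a=-2, c=M2/2=433/397, d=(M3−M2)/(6·2)=-7/1191, b=Δ2−h2·(2M2+M3)/6=-3761/1191
seg 3: a=-4, c=M3/2=419/397, d=(M4−M3)/(6·1)=-1417/1191, b=Δ3−h3·(2M3+M4)/6=1351/1191
seg 4: a=-3, c=M4/2=-998/397, d=(M5−M4)/(6·1)=998/1191, b=Δ4−h4·(2M4+M5)/6=-386/1191
t_q=29/4 → seg 3, τ=1/4; S=-4+1351/1191·τ+419/397·τ²+-1417/1191·τ³=-93223/25408

  seg 0: a=1 b=14299/4764 c=0 d=-883/4764
  seg 1: a=5 b=-4771/2382 c=-2649/1588 d=4381/9528
  seg 2: a=-2 b=-3761/1191 c=433/397 d=-7/1191
  seg 3: a=-4 b=1351/1191 c=419/397 d=-1417/1191
  seg 4: a=-3 b=-386/1191 c=-998/397 d=998/1191
S(29/4) = -93223/25408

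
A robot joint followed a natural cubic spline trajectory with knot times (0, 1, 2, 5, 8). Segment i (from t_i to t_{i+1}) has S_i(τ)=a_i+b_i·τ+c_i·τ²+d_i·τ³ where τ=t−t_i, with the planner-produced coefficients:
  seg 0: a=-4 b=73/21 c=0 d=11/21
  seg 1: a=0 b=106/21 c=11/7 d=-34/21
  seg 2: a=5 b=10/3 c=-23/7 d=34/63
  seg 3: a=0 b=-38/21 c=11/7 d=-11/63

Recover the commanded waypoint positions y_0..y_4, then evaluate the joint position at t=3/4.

y_0=-4 y_1=0 y_2=5 y_3=0 y_4=4
S(3/4) = -75/64

y_0 = S_0(0) = a_0 = -4
y_1 = S_1(0) = a_1 = 0
y_2 = S_2(0) = a_2 = 5
y_3 = S_3(0) = a_3 = 0
y_4 = S_3(3) = 4
t_q=3/4 is in segment 0 (τ=3/4); S_0(τ)=-75/64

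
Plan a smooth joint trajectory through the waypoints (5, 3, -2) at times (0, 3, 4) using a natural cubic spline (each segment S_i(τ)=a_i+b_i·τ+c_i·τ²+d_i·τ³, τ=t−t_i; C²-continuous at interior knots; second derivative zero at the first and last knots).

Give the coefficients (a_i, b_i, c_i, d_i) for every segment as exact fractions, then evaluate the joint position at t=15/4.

Δ: Δ0=-2/3, Δ1=-5
row 1: diag=8, rhs=-26; c'=1/8, d'=-13/4
back: M1=-13/4
M: M0=0, M1=-13/4, M2=0
seg 0: a=5, c=M0/2=0, d=(M1−M0)/(6·3)=-13/72, b=Δ0−h0·(2M0+M1)/6=23/24
seg 1: a=3, c=M1/2=-13/8, d=(M2−M1)/(6·1)=13/24, b=Δ1−h1·(2M1+M2)/6=-47/12
t_q=15/4 → seg 1, τ=3/4; S=3+-47/12·τ+-13/8·τ²+13/24·τ³=-319/512

  seg 0: a=5 b=23/24 c=0 d=-13/72
  seg 1: a=3 b=-47/12 c=-13/8 d=13/24
S(15/4) = -319/512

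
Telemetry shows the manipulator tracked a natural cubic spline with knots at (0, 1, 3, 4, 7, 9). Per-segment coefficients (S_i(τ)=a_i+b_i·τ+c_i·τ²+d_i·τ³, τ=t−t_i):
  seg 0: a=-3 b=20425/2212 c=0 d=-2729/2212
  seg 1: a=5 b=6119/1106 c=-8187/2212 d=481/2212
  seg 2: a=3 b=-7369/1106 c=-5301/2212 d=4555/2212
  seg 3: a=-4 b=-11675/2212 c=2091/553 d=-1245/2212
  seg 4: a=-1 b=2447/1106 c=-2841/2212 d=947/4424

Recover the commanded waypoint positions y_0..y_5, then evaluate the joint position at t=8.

y_0 = S_0(0) = a_0 = -3
y_1 = S_1(0) = a_1 = 5
y_2 = S_2(0) = a_2 = 3
y_3 = S_3(0) = a_3 = -4
y_4 = S_4(0) = a_4 = -1
y_5 = S_4(2) = 0
t_q=8 is in segment 4 (τ=1); S_4(τ)=629/4424

y_0=-3 y_1=5 y_2=3 y_3=-4 y_4=-1 y_5=0
S(8) = 629/4424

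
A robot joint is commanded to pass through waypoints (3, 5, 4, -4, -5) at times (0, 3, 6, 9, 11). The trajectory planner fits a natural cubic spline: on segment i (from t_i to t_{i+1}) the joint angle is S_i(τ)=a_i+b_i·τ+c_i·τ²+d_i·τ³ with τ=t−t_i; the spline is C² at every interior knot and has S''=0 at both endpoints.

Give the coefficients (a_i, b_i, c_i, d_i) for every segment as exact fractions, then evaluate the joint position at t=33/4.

Δ: Δ0=2/3, Δ1=-1/3, Δ2=-8/3, Δ3=-1/2
row 1: diag=12, rhs=-6; c'=1/4, d'=-1/2
row 2: denom=12−3·1/4=45/4; d'=(-14−3·-1/2)/(45/4)=-10/9
row 3: denom=10−3·4/15=46/5; d'=(13−3·-10/9)/(46/5)=245/138
back: M3=245/138
back: M2=-10/9−4/15·245/138=-328/207
back: M1=-1/2−1/4·-328/207=-43/414
M: M0=0, M1=-43/414, M2=-328/207, M3=245/138, M4=0
seg 0: a=3, c=M0/2=0, d=(M1−M0)/(6·3)=-43/7452, b=Δ0−h0·(2M0+M1)/6=595/828
seg 1: a=5, c=M1/2=-43/828, d=(M2−M1)/(6·3)=-613/7452, b=Δ1−h1·(2M1+M2)/6=233/414
seg 2: a=4, c=M2/2=-164/207, d=(M3−M2)/(6·3)=1391/7452, b=Δ2−h2·(2M2+M3)/6=-1631/828
seg 3: a=-4, c=M3/2=245/276, d=(M4−M3)/(6·2)=-245/1656, b=Δ3−h3·(2M3+M4)/6=-697/414
t_q=33/4 → seg 2, τ=9/4; S=4+-1631/828·τ+-164/207·τ²+1391/7452·τ³=-13641/5888

  seg 0: a=3 b=595/828 c=0 d=-43/7452
  seg 1: a=5 b=233/414 c=-43/828 d=-613/7452
  seg 2: a=4 b=-1631/828 c=-164/207 d=1391/7452
  seg 3: a=-4 b=-697/414 c=245/276 d=-245/1656
S(33/4) = -13641/5888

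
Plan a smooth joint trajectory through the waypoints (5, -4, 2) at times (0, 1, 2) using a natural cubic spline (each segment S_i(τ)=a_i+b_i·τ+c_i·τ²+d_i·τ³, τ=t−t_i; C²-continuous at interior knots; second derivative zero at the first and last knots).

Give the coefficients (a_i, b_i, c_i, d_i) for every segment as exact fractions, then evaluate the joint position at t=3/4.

  seg 0: a=5 b=-51/4 c=0 d=15/4
  seg 1: a=-4 b=-3/2 c=45/4 d=-15/4
S(3/4) = -763/256

Δ: Δ0=-9, Δ1=6
row 1: diag=4, rhs=90; c'=1/4, d'=45/2
back: M1=45/2
M: M0=0, M1=45/2, M2=0
seg 0: a=5, c=M0/2=0, d=(M1−M0)/(6·1)=15/4, b=Δ0−h0·(2M0+M1)/6=-51/4
seg 1: a=-4, c=M1/2=45/4, d=(M2−M1)/(6·1)=-15/4, b=Δ1−h1·(2M1+M2)/6=-3/2
t_q=3/4 → seg 0, τ=3/4; S=5+-51/4·τ+0·τ²+15/4·τ³=-763/256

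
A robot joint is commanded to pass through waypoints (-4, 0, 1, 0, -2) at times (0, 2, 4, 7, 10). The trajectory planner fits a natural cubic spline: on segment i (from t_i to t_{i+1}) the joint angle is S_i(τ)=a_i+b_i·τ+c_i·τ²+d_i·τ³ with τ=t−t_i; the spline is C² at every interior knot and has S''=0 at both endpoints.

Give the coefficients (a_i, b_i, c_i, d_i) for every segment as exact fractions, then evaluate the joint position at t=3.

Δ: Δ0=2, Δ1=1/2, Δ2=-1/3, Δ3=-2/3
row 1: diag=8, rhs=-9; c'=1/4, d'=-9/8
row 2: denom=10−2·1/4=19/2; d'=(-5−2·-9/8)/(19/2)=-11/38
row 3: denom=12−3·6/19=210/19; d'=(-2−3·-11/38)/(210/19)=-43/420
back: M3=-43/420
back: M2=-11/38−6/19·-43/420=-9/35
back: M1=-9/8−1/4·-9/35=-297/280
M: M0=0, M1=-297/280, M2=-9/35, M3=-43/420, M4=0
seg 0: a=-4, c=M0/2=0, d=(M1−M0)/(6·2)=-99/1120, b=Δ0−h0·(2M0+M1)/6=659/280
seg 1: a=0, c=M1/2=-297/560, d=(M2−M1)/(6·2)=15/224, b=Δ1−h1·(2M1+M2)/6=181/140
seg 2: a=1, c=M2/2=-9/70, d=(M3−M2)/(6·3)=13/1512, b=Δ2−h2·(2M2+M3)/6=-1/40
seg 3: a=0, c=M3/2=-43/840, d=(M4−M3)/(6·3)=43/7560, b=Δ3−h3·(2M3+M4)/6=-79/140
t_q=3 → seg 1, τ=1; S=0+181/140·τ+-297/560·τ²+15/224·τ³=929/1120

  seg 0: a=-4 b=659/280 c=0 d=-99/1120
  seg 1: a=0 b=181/140 c=-297/560 d=15/224
  seg 2: a=1 b=-1/40 c=-9/70 d=13/1512
  seg 3: a=0 b=-79/140 c=-43/840 d=43/7560
S(3) = 929/1120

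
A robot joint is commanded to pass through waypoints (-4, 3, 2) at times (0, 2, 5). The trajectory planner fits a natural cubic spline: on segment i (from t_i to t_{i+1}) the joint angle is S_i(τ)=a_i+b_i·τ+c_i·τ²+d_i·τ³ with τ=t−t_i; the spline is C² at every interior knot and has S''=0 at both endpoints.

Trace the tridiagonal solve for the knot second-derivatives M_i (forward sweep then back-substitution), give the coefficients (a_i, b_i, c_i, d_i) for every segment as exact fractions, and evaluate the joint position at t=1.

Δ: Δ0=7/2, Δ1=-1/3
row 1: diag=10, rhs=-23; c'=3/10, d'=-23/10
back: M1=-23/10
M: M0=0, M1=-23/10, M2=0
seg 0: a=-4, c=M0/2=0, d=(M1−M0)/(6·2)=-23/120, b=Δ0−h0·(2M0+M1)/6=64/15
seg 1: a=3, c=M1/2=-23/20, d=(M2−M1)/(6·3)=23/180, b=Δ1−h1·(2M1+M2)/6=59/30
t_q=1 → seg 0, τ=1; S=-4+64/15·τ+0·τ²+-23/120·τ³=3/40

  seg 0: a=-4 b=64/15 c=0 d=-23/120
  seg 1: a=3 b=59/30 c=-23/20 d=23/180
S(1) = 3/40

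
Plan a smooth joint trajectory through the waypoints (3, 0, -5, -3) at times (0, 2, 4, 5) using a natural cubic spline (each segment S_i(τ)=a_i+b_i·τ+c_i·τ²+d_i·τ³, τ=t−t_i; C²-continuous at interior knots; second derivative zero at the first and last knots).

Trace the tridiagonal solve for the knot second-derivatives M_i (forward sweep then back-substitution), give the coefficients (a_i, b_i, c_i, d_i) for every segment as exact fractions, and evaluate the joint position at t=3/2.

  seg 0: a=3 b=-9/11 c=0 d=-15/88
  seg 1: a=0 b=-63/22 c=-45/44 d=53/88
  seg 2: a=-5 b=3/11 c=57/22 d=-19/22
S(3/2) = 843/704

Δ: Δ0=-3/2, Δ1=-5/2, Δ2=2
row 1: diag=8, rhs=-6; c'=1/4, d'=-3/4
row 2: denom=6−2·1/4=11/2; d'=(27−2·-3/4)/(11/2)=57/11
back: M2=57/11
back: M1=-3/4−1/4·57/11=-45/22
M: M0=0, M1=-45/22, M2=57/11, M3=0
seg 0: a=3, c=M0/2=0, d=(M1−M0)/(6·2)=-15/88, b=Δ0−h0·(2M0+M1)/6=-9/11
seg 1: a=0, c=M1/2=-45/44, d=(M2−M1)/(6·2)=53/88, b=Δ1−h1·(2M1+M2)/6=-63/22
seg 2: a=-5, c=M2/2=57/22, d=(M3−M2)/(6·1)=-19/22, b=Δ2−h2·(2M2+M3)/6=3/11
t_q=3/2 → seg 0, τ=3/2; S=3+-9/11·τ+0·τ²+-15/88·τ³=843/704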